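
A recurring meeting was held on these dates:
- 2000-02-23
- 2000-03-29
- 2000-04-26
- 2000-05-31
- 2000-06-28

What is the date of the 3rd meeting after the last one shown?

All Wednesdays; the gaps (35, 28, 35, 28) vary with month length.
This is the last Wednesday of each month.
Last Wednesday of July 2000: 2000-07-26.
August 2000 ends with Wednesday 2000-08-30.
September 2000 ends with Wednesday 2000-09-27.

2000-09-27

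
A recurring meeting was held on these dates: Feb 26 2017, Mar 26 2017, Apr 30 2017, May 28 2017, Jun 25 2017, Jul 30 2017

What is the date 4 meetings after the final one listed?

Every date is a Sunday; gaps 28, 35, 28, 28, 35 days.
Each is the last Sunday of its month (at least one falls on the 29th or later, ruling out '4th Sunday').
Last Sunday of August 2017: Aug 27 2017.
Last Sunday of September 2017: Sep 24 2017.
Last Sunday of October 2017: Oct 29 2017.
November 2017 ends with Sunday Nov 26 2017.

Nov 26 2017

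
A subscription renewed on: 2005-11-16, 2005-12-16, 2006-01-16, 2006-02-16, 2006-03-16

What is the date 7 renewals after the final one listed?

2006-10-16

Each date is the 16th; the gaps (30, 31, 31, 28) track the month lengths.
The rule is the 16th of each month.
April 2006: 2006-04-16.
Next: May 2006 → 2006-05-16.
June 2006: 2006-06-16.
July 2006: 2006-07-16.
Next: August 2006 → 2006-08-16.
September 2006: 2006-09-16.
October 2006: 2006-10-16.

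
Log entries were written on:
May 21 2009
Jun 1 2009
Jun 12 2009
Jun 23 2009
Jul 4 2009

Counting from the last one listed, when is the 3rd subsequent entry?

Aug 6 2009

The spacing is 11, 11, 11, 11 days — always 11 days.
Jul 4 2009 + 11 days = Jul 15 2009.
Jul 15 2009 + 11 days = Jul 26 2009.
Jul 26 2009 + 11 days = Aug 6 2009.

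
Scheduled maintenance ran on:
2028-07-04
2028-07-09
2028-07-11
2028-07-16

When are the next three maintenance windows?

Every event lands on a Tuesday or Sunday (gaps cycle 5, 2, 5).
So the schedule is: every Tuesday and Sunday.
The following Tuesday is 2028-07-18.
The following Sunday is 2028-07-23.
Next Tuesday: 2028-07-25.

2028-07-18, 2028-07-23, 2028-07-25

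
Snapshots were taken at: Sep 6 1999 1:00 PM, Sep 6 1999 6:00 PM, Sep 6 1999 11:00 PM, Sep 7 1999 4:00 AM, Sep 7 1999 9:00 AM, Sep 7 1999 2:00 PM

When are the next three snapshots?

Gaps: 5, 5, 5, 5, 5 hours — each event is 5 hours after the previous one.
Sep 7 1999 2:00 PM + 5 h = Sep 7 1999 7:00 PM.
Sep 7 1999 7:00 PM + 5 h = Sep 8 1999 12:00 AM.
Sep 8 1999 12:00 AM + 5 h = Sep 8 1999 5:00 AM.

Sep 7 1999 7:00 PM, Sep 8 1999 12:00 AM, Sep 8 1999 5:00 AM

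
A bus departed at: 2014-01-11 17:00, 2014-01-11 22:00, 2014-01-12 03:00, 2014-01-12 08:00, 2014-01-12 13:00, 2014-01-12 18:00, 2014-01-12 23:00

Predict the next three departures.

2014-01-13 04:00, 2014-01-13 09:00, 2014-01-13 14:00

The interval is a steady 5 hours (5, 5, 5, 5, 5, 5).
2014-01-12 23:00 + 5 h = 2014-01-13 04:00.
2014-01-13 04:00 + 5 h = 2014-01-13 09:00.
2014-01-13 09:00 + 5 h = 2014-01-13 14:00.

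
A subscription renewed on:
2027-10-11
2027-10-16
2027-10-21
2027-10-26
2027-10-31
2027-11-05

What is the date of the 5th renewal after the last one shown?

Gaps between consecutive events: 5, 5, 5, 5, 5 days — a constant 5-day interval.
2027-11-05 + 5 days = 2027-11-10.
2027-11-10 + 5 days = 2027-11-15.
2027-11-15 + 5 days = 2027-11-20.
2027-11-20 + 5 days = 2027-11-25.
2027-11-25 + 5 days = 2027-11-30.

2027-11-30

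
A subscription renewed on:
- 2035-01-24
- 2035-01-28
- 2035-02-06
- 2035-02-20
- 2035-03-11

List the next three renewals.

2035-04-04, 2035-05-03, 2035-06-06

The spacing grows by 5 each time: 4, 9, 14, 19 days.
Next gap: 24 days. 2035-03-11 + 24 days = 2035-04-04.
Next gap: 29 days. 2035-04-04 + 29 days = 2035-05-03.
Next gap: 34 days. 2035-05-03 + 34 days = 2035-06-06.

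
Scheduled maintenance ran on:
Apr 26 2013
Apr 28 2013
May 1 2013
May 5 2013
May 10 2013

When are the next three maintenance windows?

Gaps: 2, 3, 4, 5 days — each gap is 1 larger than the previous one.
Next gap: 6 days. May 10 2013 + 6 days = May 16 2013.
Next gap: 7 days. May 16 2013 + 7 days = May 23 2013.
Next gap: 8 days. May 23 2013 + 8 days = May 31 2013.

May 16 2013, May 23 2013, May 31 2013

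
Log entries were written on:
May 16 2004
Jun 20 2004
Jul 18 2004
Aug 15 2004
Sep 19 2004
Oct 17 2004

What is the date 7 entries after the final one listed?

May 15 2005

All dates are Sundays, 35, 28, 28, 35, 28 days apart.
Specifically, the 3rd Sunday of each month.
November 2004 — 3rd Sunday is Nov 21 2004.
December 2004 — 3rd Sunday is Dec 19 2004.
3rd Sunday of January 2005: Jan 16 2005.
3rd Sunday of February 2005: Feb 20 2005.
March 2005 — 3rd Sunday is Mar 20 2005.
3rd Sunday of April 2005: Apr 17 2005.
3rd Sunday of May 2005: May 15 2005.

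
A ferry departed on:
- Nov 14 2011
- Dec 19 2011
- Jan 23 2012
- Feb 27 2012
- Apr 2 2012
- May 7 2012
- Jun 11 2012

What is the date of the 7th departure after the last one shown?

Every event comes 35 days after the last (35, 35, 35, 35, 35, 35).
Jun 11 2012 + 35 days = Jul 16 2012.
Jul 16 2012 + 35 days = Aug 20 2012.
Aug 20 2012 + 35 days = Sep 24 2012.
Sep 24 2012 + 35 days = Oct 29 2012.
Oct 29 2012 + 35 days = Dec 3 2012.
Dec 3 2012 + 35 days = Jan 7 2013.
Jan 7 2013 + 35 days = Feb 11 2013.

Feb 11 2013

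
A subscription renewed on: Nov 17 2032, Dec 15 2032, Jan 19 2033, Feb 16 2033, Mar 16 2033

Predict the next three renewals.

Apr 20 2033, May 18 2033, Jun 15 2033

These are Wednesdays at 28- or 35-day spacing (28, 35, 28, 28).
The pattern: 3rd Wednesday of the month.
April 2033 — 3rd Wednesday is Apr 20 2033.
3rd Wednesday of May 2033: May 18 2033.
3rd Wednesday of June 2033: Jun 15 2033.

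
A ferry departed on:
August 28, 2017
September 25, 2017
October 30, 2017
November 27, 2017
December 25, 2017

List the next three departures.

January 29, 2018; February 26, 2018; March 26, 2018

All Mondays; the gaps (28, 35, 28, 28) vary with month length.
This is the last Monday of each month.
January 2018 ends with Monday January 29, 2018.
February 2018 ends with Monday February 26, 2018.
Last Monday of March 2018: March 26, 2018.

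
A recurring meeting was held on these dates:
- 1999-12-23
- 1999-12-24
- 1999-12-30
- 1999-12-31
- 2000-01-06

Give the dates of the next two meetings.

The gap pattern 1, 6, 1, 6 repeats every 2 events.
These are the Thursdays and Fridays of each week.
The following Friday is 2000-01-07.
Next Thursday: 2000-01-13.

2000-01-07, 2000-01-13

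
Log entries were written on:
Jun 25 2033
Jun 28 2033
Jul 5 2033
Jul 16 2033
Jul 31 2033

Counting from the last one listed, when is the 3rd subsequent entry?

Oct 8 2033

Intervals are 3, 7, 11, 15 days — an arithmetic progression with common difference 4.
Next gap: 19 days. Jul 31 2033 + 19 days = Aug 19 2033.
Next gap: 23 days. Aug 19 2033 + 23 days = Sep 11 2033.
Next gap: 27 days. Sep 11 2033 + 27 days = Oct 8 2033.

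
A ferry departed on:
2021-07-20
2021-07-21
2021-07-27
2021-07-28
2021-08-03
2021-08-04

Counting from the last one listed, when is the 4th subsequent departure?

2021-08-18

Every event lands on a Tuesday or Wednesday (gaps cycle 1, 6, 1, 6, 1).
So the schedule is: every Tuesday and Wednesday.
The following Tuesday is 2021-08-10.
Next Wednesday: 2021-08-11.
Next Tuesday: 2021-08-17.
The following Wednesday is 2021-08-18.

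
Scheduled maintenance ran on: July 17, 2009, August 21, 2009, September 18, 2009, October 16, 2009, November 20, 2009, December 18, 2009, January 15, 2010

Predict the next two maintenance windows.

February 19, 2010; March 19, 2010

These are Fridays at 28- or 35-day spacing (35, 28, 28, 35, 28, 28).
The pattern: 3rd Friday of the month.
3rd Friday of February 2010: February 19, 2010.
March 2010 — 3rd Friday is March 19, 2010.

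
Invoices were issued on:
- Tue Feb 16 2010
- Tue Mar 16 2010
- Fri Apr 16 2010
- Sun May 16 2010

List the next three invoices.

Wed Jun 16 2010, Fri Jul 16 2010, Mon Aug 16 2010

Gaps: 28, 31, 30 days — not constant. Every event is on the 16th of the month.
Pattern: the 16th of each month.
June 2010: Wed Jun 16 2010.
Next: July 2010 → Fri Jul 16 2010.
August 2010: Mon Aug 16 2010.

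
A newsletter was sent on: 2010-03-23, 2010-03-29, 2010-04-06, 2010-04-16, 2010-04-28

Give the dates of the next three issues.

2010-05-12, 2010-05-28, 2010-06-15

Gaps: 6, 8, 10, 12 days — each gap is 2 larger than the previous one.
Next gap: 14 days. 2010-04-28 + 14 days = 2010-05-12.
Next gap: 16 days. 2010-05-12 + 16 days = 2010-05-28.
Next gap: 18 days. 2010-05-28 + 18 days = 2010-06-15.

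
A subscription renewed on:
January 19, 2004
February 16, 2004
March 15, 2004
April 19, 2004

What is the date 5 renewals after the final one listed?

September 20, 2004

Gaps: 28, 28, 35 days — a mix of 28 and 35. Every date is a Monday.
Each is the 3rd Monday of its month.
3rd Monday of May 2004: May 17, 2004.
June 2004 — 3rd Monday is June 21, 2004.
3rd Monday of July 2004: July 19, 2004.
August 2004 — 3rd Monday is August 16, 2004.
3rd Monday of September 2004: September 20, 2004.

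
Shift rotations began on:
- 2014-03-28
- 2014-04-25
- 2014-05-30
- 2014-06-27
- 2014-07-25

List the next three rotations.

2014-08-29, 2014-09-26, 2014-10-31

These are Fridays with 28, 35, 28, 28-day gaps.
Each is the final Friday of its month — 2014-05-30 is past the 28th, so '4th Friday' doesn't fit.
August 2014 ends with Friday 2014-08-29.
September 2014 ends with Friday 2014-09-26.
Last Friday of October 2014: 2014-10-31.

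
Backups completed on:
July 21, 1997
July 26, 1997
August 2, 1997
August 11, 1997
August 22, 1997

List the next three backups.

September 4, 1997; September 19, 1997; October 6, 1997

The spacing grows by 2 each time: 5, 7, 9, 11 days.
Next gap: 13 days. August 22, 1997 + 13 days = September 4, 1997.
Next gap: 15 days. September 4, 1997 + 15 days = September 19, 1997.
Next gap: 17 days. September 19, 1997 + 17 days = October 6, 1997.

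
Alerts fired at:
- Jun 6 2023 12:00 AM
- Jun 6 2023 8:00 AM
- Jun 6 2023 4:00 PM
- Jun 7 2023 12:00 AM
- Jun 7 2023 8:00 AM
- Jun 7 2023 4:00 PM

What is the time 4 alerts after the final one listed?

Jun 9 2023 12:00 AM

Spacing: 8, 8, 8, 8, 8 h — constant 8 h.
Jun 7 2023 4:00 PM + 8 h = Jun 8 2023 12:00 AM.
Jun 8 2023 12:00 AM + 8 h = Jun 8 2023 8:00 AM.
Jun 8 2023 8:00 AM + 8 h = Jun 8 2023 4:00 PM.
Jun 8 2023 4:00 PM + 8 h = Jun 9 2023 12:00 AM.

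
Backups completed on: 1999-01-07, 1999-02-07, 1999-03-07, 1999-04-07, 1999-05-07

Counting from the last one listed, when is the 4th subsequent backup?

1999-09-07

Each date is the 7th; the gaps (31, 28, 31, 30) track the month lengths.
The rule is the 7th of each month.
Next: June 1999 → 1999-06-07.
Next: July 1999 → 1999-07-07.
August 1999: 1999-08-07.
September 1999: 1999-09-07.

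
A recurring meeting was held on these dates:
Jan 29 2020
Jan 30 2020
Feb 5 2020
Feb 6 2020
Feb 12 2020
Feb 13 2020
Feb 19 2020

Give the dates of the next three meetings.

The gap pattern 1, 6, 1, 6, 1, 6 repeats every 2 events.
These are the Wednesdays and Thursdays of each week.
Next Thursday: Feb 20 2020.
Next Wednesday: Feb 26 2020.
The following Thursday is Feb 27 2020.

Feb 20 2020, Feb 26 2020, Feb 27 2020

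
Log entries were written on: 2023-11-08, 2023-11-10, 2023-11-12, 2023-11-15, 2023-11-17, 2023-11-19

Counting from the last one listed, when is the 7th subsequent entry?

2023-12-06

Gaps: 2, 2, 3, 2, 2 days — not constant, but cyclic with period 3.
The events fall on every Wednesday, Friday and Sunday.
The following Wednesday is 2023-11-22.
Next Friday: 2023-11-24.
Next Sunday: 2023-11-26.
Next Wednesday: 2023-11-29.
The following Friday is 2023-12-01.
Next Sunday: 2023-12-03.
Next Wednesday: 2023-12-06.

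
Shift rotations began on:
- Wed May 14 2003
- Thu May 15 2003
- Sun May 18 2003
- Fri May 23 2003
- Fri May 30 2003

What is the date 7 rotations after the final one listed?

Fri Sep 12 2003

The spacing grows by 2 each time: 1, 3, 5, 7 days.
Next gap: 9 days. Fri May 30 2003 + 9 days = Sun Jun 8 2003.
Next gap: 11 days. Sun Jun 8 2003 + 11 days = Thu Jun 19 2003.
Next gap: 13 days. Thu Jun 19 2003 + 13 days = Wed Jul 2 2003.
Next gap: 15 days. Wed Jul 2 2003 + 15 days = Thu Jul 17 2003.
Next gap: 17 days. Thu Jul 17 2003 + 17 days = Sun Aug 3 2003.
Next gap: 19 days. Sun Aug 3 2003 + 19 days = Fri Aug 22 2003.
Next gap: 21 days. Fri Aug 22 2003 + 21 days = Fri Sep 12 2003.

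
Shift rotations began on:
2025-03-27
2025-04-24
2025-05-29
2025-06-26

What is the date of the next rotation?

Every date is a Thursday; gaps 28, 35, 28 days.
Each is the last Thursday of its month (at least one falls on the 29th or later, ruling out '4th Thursday').
July 2025 ends with Thursday 2025-07-31.

2025-07-31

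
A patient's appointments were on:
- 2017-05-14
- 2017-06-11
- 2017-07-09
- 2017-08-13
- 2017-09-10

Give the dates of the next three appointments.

All dates are Sundays, 28, 28, 35, 28 days apart.
Specifically, the 2nd Sunday of each month.
2nd Sunday of October 2017: 2017-10-08.
November 2017 — 2nd Sunday is 2017-11-12.
December 2017 — 2nd Sunday is 2017-12-10.

2017-10-08, 2017-11-12, 2017-12-10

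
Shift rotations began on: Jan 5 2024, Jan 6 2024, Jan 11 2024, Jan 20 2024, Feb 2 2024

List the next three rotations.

Feb 19 2024, Mar 11 2024, Apr 5 2024

The spacing grows by 4 each time: 1, 5, 9, 13 days.
Next gap: 17 days. Feb 2 2024 + 17 days = Feb 19 2024.
Next gap: 21 days. Feb 19 2024 + 21 days = Mar 11 2024.
Next gap: 25 days. Mar 11 2024 + 25 days = Apr 5 2024.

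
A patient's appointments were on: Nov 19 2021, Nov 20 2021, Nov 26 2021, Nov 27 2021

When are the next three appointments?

Gaps: 1, 6, 1 days — not constant, but cyclic with period 2.
The events fall on every Friday and Saturday.
The following Friday is Dec 3 2021.
The following Saturday is Dec 4 2021.
The following Friday is Dec 10 2021.

Dec 3 2021, Dec 4 2021, Dec 10 2021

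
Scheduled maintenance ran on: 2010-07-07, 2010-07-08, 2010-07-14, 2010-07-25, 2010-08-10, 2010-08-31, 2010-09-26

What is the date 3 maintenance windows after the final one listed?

2011-01-12

Intervals are 1, 6, 11, 16, 21, 26 days — an arithmetic progression with common difference 5.
Next gap: 31 days. 2010-09-26 + 31 days = 2010-10-27.
Next gap: 36 days. 2010-10-27 + 36 days = 2010-12-02.
Next gap: 41 days. 2010-12-02 + 41 days = 2011-01-12.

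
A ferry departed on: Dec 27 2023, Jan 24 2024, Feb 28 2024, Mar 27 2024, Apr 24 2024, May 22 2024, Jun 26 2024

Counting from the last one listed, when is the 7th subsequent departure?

These are Wednesdays at 28- or 35-day spacing (28, 35, 28, 28, 28, 35).
The pattern: 4th Wednesday of the month.
4th Wednesday of July 2024: Jul 24 2024.
August 2024 — 4th Wednesday is Aug 28 2024.
September 2024 — 4th Wednesday is Sep 25 2024.
4th Wednesday of October 2024: Oct 23 2024.
4th Wednesday of November 2024: Nov 27 2024.
4th Wednesday of December 2024: Dec 25 2024.
4th Wednesday of January 2025: Jan 22 2025.

Jan 22 2025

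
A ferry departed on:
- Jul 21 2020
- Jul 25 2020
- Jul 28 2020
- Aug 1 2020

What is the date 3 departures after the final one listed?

The gap pattern 4, 3, 4 repeats every 2 events.
These are the Tuesdays and Saturdays of each week.
The following Tuesday is Aug 4 2020.
The following Saturday is Aug 8 2020.
Next Tuesday: Aug 11 2020.

Aug 11 2020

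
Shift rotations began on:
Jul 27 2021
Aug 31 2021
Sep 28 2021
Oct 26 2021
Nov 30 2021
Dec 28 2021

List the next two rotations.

These are Tuesdays with 35, 28, 28, 35, 28-day gaps.
Each is the final Tuesday of its month — Aug 31 2021 is past the 28th, so '4th Tuesday' doesn't fit.
Last Tuesday of January 2022: Jan 25 2022.
Last Tuesday of February 2022: Feb 22 2022.

Jan 25 2022, Feb 22 2022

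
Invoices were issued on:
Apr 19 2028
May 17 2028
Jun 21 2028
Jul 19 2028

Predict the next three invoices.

Gaps: 28, 35, 28 days — a mix of 28 and 35. Every date is a Wednesday.
Each is the 3rd Wednesday of its month.
3rd Wednesday of August 2028: Aug 16 2028.
3rd Wednesday of September 2028: Sep 20 2028.
3rd Wednesday of October 2028: Oct 18 2028.

Aug 16 2028, Sep 20 2028, Oct 18 2028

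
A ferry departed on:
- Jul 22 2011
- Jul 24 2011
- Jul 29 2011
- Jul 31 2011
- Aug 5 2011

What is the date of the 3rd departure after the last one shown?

Aug 14 2011

Every event lands on a Friday or Sunday (gaps cycle 2, 5, 2, 5).
So the schedule is: every Friday and Sunday.
Next Sunday: Aug 7 2011.
The following Friday is Aug 12 2011.
The following Sunday is Aug 14 2011.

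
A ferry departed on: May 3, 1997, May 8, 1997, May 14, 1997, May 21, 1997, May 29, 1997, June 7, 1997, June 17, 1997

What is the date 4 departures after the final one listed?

The spacing grows by 1 each time: 5, 6, 7, 8, 9, 10 days.
Next gap: 11 days. June 17, 1997 + 11 days = June 28, 1997.
Next gap: 12 days. June 28, 1997 + 12 days = July 10, 1997.
Next gap: 13 days. July 10, 1997 + 13 days = July 23, 1997.
Next gap: 14 days. July 23, 1997 + 14 days = August 6, 1997.

August 6, 1997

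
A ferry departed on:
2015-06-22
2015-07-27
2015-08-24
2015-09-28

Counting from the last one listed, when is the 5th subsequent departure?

2016-02-22

These are Mondays at 28- or 35-day spacing (35, 28, 35).
The pattern: 4th Monday of the month.
October 2015 — 4th Monday is 2015-10-26.
4th Monday of November 2015: 2015-11-23.
4th Monday of December 2015: 2015-12-28.
4th Monday of January 2016: 2016-01-25.
February 2016 — 4th Monday is 2016-02-22.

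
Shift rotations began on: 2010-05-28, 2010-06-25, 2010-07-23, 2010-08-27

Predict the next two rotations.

These are Fridays at 28- or 35-day spacing (28, 28, 35).
The pattern: 4th Friday of the month.
September 2010 — 4th Friday is 2010-09-24.
October 2010 — 4th Friday is 2010-10-22.

2010-09-24, 2010-10-22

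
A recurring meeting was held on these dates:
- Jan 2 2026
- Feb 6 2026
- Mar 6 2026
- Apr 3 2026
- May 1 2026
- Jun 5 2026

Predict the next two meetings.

Jul 3 2026, Aug 7 2026

All dates are Fridays, 35, 28, 28, 28, 35 days apart.
Specifically, the 1st Friday of each month.
1st Friday of July 2026: Jul 3 2026.
August 2026 — 1st Friday is Aug 7 2026.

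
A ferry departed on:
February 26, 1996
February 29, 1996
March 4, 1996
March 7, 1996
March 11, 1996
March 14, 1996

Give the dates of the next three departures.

Every event lands on a Monday or Thursday (gaps cycle 3, 4, 3, 4, 3).
So the schedule is: every Monday and Thursday.
Next Monday: March 18, 1996.
The following Thursday is March 21, 1996.
Next Monday: March 25, 1996.

March 18, 1996; March 21, 1996; March 25, 1996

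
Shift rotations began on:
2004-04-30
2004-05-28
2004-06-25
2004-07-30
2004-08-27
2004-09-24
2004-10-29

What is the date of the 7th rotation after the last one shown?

These are Fridays with 28, 28, 35, 28, 28, 35-day gaps.
Each is the final Friday of its month — 2004-04-30 is past the 28th, so '4th Friday' doesn't fit.
November 2004 ends with Friday 2004-11-26.
Last Friday of December 2004: 2004-12-31.
January 2005 ends with Friday 2005-01-28.
February 2005 ends with Friday 2005-02-25.
March 2005 ends with Friday 2005-03-25.
April 2005 ends with Friday 2005-04-29.
May 2005 ends with Friday 2005-05-27.

2005-05-27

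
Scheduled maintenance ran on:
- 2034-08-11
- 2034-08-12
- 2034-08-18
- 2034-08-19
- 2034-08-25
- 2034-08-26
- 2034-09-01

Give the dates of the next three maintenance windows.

Gaps: 1, 6, 1, 6, 1, 6 days — not constant, but cyclic with period 2.
The events fall on every Friday and Saturday.
The following Saturday is 2034-09-02.
Next Friday: 2034-09-08.
Next Saturday: 2034-09-09.

2034-09-02, 2034-09-08, 2034-09-09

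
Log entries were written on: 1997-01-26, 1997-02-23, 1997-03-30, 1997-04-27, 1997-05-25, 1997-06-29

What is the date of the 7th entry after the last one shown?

These are Sundays with 28, 35, 28, 28, 35-day gaps.
Each is the final Sunday of its month — 1997-03-30 is past the 28th, so '4th Sunday' doesn't fit.
July 1997 ends with Sunday 1997-07-27.
Last Sunday of August 1997: 1997-08-31.
September 1997 ends with Sunday 1997-09-28.
October 1997 ends with Sunday 1997-10-26.
November 1997 ends with Sunday 1997-11-30.
Last Sunday of December 1997: 1997-12-28.
Last Sunday of January 1998: 1998-01-25.

1998-01-25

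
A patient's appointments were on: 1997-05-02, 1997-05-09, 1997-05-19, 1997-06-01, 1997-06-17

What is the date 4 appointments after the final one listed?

Intervals are 7, 10, 13, 16 days — an arithmetic progression with common difference 3.
Next gap: 19 days. 1997-06-17 + 19 days = 1997-07-06.
Next gap: 22 days. 1997-07-06 + 22 days = 1997-07-28.
Next gap: 25 days. 1997-07-28 + 25 days = 1997-08-22.
Next gap: 28 days. 1997-08-22 + 28 days = 1997-09-19.

1997-09-19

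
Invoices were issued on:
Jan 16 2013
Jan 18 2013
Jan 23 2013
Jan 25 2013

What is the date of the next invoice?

Gaps: 2, 5, 2 days — not constant, but cyclic with period 2.
The events fall on every Wednesday and Friday.
The following Wednesday is Jan 30 2013.

Jan 30 2013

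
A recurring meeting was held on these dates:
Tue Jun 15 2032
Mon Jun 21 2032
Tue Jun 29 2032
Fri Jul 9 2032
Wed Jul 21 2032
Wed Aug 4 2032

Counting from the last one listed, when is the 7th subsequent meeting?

Gaps: 6, 8, 10, 12, 14 days — each gap is 2 larger than the previous one.
Next gap: 16 days. Wed Aug 4 2032 + 16 days = Fri Aug 20 2032.
Next gap: 18 days. Fri Aug 20 2032 + 18 days = Tue Sep 7 2032.
Next gap: 20 days. Tue Sep 7 2032 + 20 days = Mon Sep 27 2032.
Next gap: 22 days. Mon Sep 27 2032 + 22 days = Tue Oct 19 2032.
Next gap: 24 days. Tue Oct 19 2032 + 24 days = Fri Nov 12 2032.
Next gap: 26 days. Fri Nov 12 2032 + 26 days = Wed Dec 8 2032.
Next gap: 28 days. Wed Dec 8 2032 + 28 days = Wed Jan 5 2033.

Wed Jan 5 2033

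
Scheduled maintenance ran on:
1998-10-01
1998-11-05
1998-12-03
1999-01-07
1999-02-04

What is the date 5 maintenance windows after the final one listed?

All dates are Thursdays, 35, 28, 35, 28 days apart.
Specifically, the 1st Thursday of each month.
March 1999 — 1st Thursday is 1999-03-04.
April 1999 — 1st Thursday is 1999-04-01.
1st Thursday of May 1999: 1999-05-06.
June 1999 — 1st Thursday is 1999-06-03.
1st Thursday of July 1999: 1999-07-01.

1999-07-01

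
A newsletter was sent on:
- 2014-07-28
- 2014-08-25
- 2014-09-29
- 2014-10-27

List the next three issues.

2014-11-24, 2014-12-29, 2015-01-26

These are Mondays with 28, 35, 28-day gaps.
Each is the final Monday of its month — 2014-09-29 is past the 28th, so '4th Monday' doesn't fit.
November 2014 ends with Monday 2014-11-24.
December 2014 ends with Monday 2014-12-29.
January 2015 ends with Monday 2015-01-26.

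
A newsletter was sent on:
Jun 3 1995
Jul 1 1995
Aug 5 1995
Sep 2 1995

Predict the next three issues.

Oct 7 1995, Nov 4 1995, Dec 2 1995

These are Saturdays at 28- or 35-day spacing (28, 35, 28).
The pattern: 1st Saturday of the month.
1st Saturday of October 1995: Oct 7 1995.
November 1995 — 1st Saturday is Nov 4 1995.
1st Saturday of December 1995: Dec 2 1995.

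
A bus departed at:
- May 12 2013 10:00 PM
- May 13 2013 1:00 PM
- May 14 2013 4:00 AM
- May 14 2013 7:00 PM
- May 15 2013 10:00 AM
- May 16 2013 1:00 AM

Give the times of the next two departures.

May 16 2013 4:00 PM, May 17 2013 7:00 AM

Gaps: 15, 15, 15, 15, 15 hours — each event is 15 hours after the previous one.
May 16 2013 1:00 AM + 15 h = May 16 2013 4:00 PM.
May 16 2013 4:00 PM + 15 h = May 17 2013 7:00 AM.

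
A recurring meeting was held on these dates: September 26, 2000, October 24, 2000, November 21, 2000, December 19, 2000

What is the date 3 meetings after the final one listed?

March 13, 2001

The spacing is 28, 28, 28 days — always 28 days.
December 19, 2000 + 28 days = January 16, 2001.
January 16, 2001 + 28 days = February 13, 2001.
February 13, 2001 + 28 days = March 13, 2001.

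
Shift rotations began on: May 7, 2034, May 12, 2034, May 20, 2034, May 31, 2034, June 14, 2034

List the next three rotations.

July 1, 2034; July 21, 2034; August 13, 2034

Intervals are 5, 8, 11, 14 days — an arithmetic progression with common difference 3.
Next gap: 17 days. June 14, 2034 + 17 days = July 1, 2034.
Next gap: 20 days. July 1, 2034 + 20 days = July 21, 2034.
Next gap: 23 days. July 21, 2034 + 23 days = August 13, 2034.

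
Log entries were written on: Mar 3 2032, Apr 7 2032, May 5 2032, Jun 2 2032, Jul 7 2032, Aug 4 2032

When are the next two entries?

These are Wednesdays at 28- or 35-day spacing (35, 28, 28, 35, 28).
The pattern: 1st Wednesday of the month.
1st Wednesday of September 2032: Sep 1 2032.
October 2032 — 1st Wednesday is Oct 6 2032.

Sep 1 2032, Oct 6 2032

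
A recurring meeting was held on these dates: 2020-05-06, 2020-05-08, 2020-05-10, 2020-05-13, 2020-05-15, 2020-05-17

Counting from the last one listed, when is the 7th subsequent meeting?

2020-06-03

Gaps: 2, 2, 3, 2, 2 days — not constant, but cyclic with period 3.
The events fall on every Wednesday, Friday and Sunday.
Next Wednesday: 2020-05-20.
The following Friday is 2020-05-22.
The following Sunday is 2020-05-24.
Next Wednesday: 2020-05-27.
Next Friday: 2020-05-29.
The following Sunday is 2020-05-31.
Next Wednesday: 2020-06-03.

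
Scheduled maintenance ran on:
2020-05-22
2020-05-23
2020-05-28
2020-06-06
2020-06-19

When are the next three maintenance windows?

The spacing grows by 4 each time: 1, 5, 9, 13 days.
Next gap: 17 days. 2020-06-19 + 17 days = 2020-07-06.
Next gap: 21 days. 2020-07-06 + 21 days = 2020-07-27.
Next gap: 25 days. 2020-07-27 + 25 days = 2020-08-21.

2020-07-06, 2020-07-27, 2020-08-21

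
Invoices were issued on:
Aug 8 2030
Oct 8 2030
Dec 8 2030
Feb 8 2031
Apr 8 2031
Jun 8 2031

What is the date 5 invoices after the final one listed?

Each date is the 8th; the gaps (61, 61, 62, 59, 61) track the month lengths.
The rule is the 8th of every 2 months.
Next: August 2031 → Aug 8 2031.
Next: October 2031 → Oct 8 2031.
Next: December 2031 → Dec 8 2031.
Next: February 2032 → Feb 8 2032.
April 2032: Apr 8 2032.

Apr 8 2032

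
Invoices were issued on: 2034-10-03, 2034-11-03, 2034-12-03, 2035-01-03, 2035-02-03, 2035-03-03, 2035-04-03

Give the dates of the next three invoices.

2035-05-03, 2035-06-03, 2035-07-03

The day-of-month is always 3 (31, 30, 31, 31, 28, 31 days between events).
So this recurs on the 3rd of each month.
May 2035: 2035-05-03.
June 2035: 2035-06-03.
Next: July 2035 → 2035-07-03.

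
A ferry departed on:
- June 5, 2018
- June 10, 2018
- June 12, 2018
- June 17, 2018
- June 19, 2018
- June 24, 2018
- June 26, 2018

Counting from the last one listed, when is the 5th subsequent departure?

July 15, 2018

The gap pattern 5, 2, 5, 2, 5, 2 repeats every 2 events.
These are the Tuesdays and Sundays of each week.
The following Sunday is July 1, 2018.
Next Tuesday: July 3, 2018.
The following Sunday is July 8, 2018.
The following Tuesday is July 10, 2018.
The following Sunday is July 15, 2018.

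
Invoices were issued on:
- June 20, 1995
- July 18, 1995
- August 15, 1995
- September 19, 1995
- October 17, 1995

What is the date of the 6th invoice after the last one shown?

These are Tuesdays at 28- or 35-day spacing (28, 28, 35, 28).
The pattern: 3rd Tuesday of the month.
November 1995 — 3rd Tuesday is November 21, 1995.
December 1995 — 3rd Tuesday is December 19, 1995.
January 1996 — 3rd Tuesday is January 16, 1996.
February 1996 — 3rd Tuesday is February 20, 1996.
March 1996 — 3rd Tuesday is March 19, 1996.
3rd Tuesday of April 1996: April 16, 1996.

April 16, 1996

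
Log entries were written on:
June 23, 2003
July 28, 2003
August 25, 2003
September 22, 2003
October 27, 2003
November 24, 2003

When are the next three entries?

December 22, 2003; January 26, 2004; February 23, 2004

These are Mondays at 28- or 35-day spacing (35, 28, 28, 35, 28).
The pattern: 4th Monday of the month.
December 2003 — 4th Monday is December 22, 2003.
January 2004 — 4th Monday is January 26, 2004.
4th Monday of February 2004: February 23, 2004.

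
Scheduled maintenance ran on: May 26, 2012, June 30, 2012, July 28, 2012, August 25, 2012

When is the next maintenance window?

These are Saturdays with 35, 28, 28-day gaps.
Each is the final Saturday of its month — June 30, 2012 is past the 28th, so '4th Saturday' doesn't fit.
Last Saturday of September 2012: September 29, 2012.

September 29, 2012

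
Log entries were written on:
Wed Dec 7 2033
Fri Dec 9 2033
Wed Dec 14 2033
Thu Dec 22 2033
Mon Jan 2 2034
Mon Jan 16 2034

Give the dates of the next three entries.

Thu Feb 2 2034, Wed Feb 22 2034, Fri Mar 17 2034

Gaps: 2, 5, 8, 11, 14 days — each gap is 3 larger than the previous one.
Next gap: 17 days. Mon Jan 16 2034 + 17 days = Thu Feb 2 2034.
Next gap: 20 days. Thu Feb 2 2034 + 20 days = Wed Feb 22 2034.
Next gap: 23 days. Wed Feb 22 2034 + 23 days = Fri Mar 17 2034.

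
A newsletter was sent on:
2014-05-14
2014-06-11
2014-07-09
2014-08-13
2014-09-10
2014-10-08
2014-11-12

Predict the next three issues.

2014-12-10, 2015-01-14, 2015-02-11

Gaps: 28, 28, 35, 28, 28, 35 days — a mix of 28 and 35. Every date is a Wednesday.
Each is the 2nd Wednesday of its month.
December 2014 — 2nd Wednesday is 2014-12-10.
2nd Wednesday of January 2015: 2015-01-14.
2nd Wednesday of February 2015: 2015-02-11.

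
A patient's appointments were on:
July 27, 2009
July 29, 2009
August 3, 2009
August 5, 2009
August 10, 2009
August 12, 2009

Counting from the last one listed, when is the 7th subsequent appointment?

September 7, 2009

The gap pattern 2, 5, 2, 5, 2 repeats every 2 events.
These are the Mondays and Wednesdays of each week.
Next Monday: August 17, 2009.
Next Wednesday: August 19, 2009.
The following Monday is August 24, 2009.
The following Wednesday is August 26, 2009.
Next Monday: August 31, 2009.
The following Wednesday is September 2, 2009.
Next Monday: September 7, 2009.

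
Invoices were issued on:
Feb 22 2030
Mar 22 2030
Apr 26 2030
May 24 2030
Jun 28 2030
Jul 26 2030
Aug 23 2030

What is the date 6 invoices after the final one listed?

These are Fridays at 28- or 35-day spacing (28, 35, 28, 35, 28, 28).
The pattern: 4th Friday of the month.
4th Friday of September 2030: Sep 27 2030.
4th Friday of October 2030: Oct 25 2030.
4th Friday of November 2030: Nov 22 2030.
4th Friday of December 2030: Dec 27 2030.
4th Friday of January 2031: Jan 24 2031.
4th Friday of February 2031: Feb 28 2031.

Feb 28 2031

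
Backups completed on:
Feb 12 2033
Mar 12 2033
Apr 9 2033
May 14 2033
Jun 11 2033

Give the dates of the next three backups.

Jul 9 2033, Aug 13 2033, Sep 10 2033

Gaps: 28, 28, 35, 28 days — a mix of 28 and 35. Every date is a Saturday.
Each is the 2nd Saturday of its month.
2nd Saturday of July 2033: Jul 9 2033.
August 2033 — 2nd Saturday is Aug 13 2033.
September 2033 — 2nd Saturday is Sep 10 2033.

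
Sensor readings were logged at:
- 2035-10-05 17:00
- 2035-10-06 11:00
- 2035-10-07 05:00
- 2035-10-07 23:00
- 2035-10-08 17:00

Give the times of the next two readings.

The interval is a steady 18 hours (18, 18, 18, 18).
2035-10-08 17:00 + 18 h = 2035-10-09 11:00.
2035-10-09 11:00 + 18 h = 2035-10-10 05:00.

2035-10-09 11:00, 2035-10-10 05:00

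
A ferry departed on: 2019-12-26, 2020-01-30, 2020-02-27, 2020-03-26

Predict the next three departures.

These are Thursdays with 35, 28, 28-day gaps.
Each is the final Thursday of its month — 2020-01-30 is past the 28th, so '4th Thursday' doesn't fit.
April 2020 ends with Thursday 2020-04-30.
May 2020 ends with Thursday 2020-05-28.
Last Thursday of June 2020: 2020-06-25.

2020-04-30, 2020-05-28, 2020-06-25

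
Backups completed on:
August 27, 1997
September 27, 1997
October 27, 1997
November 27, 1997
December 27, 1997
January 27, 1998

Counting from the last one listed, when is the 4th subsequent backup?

Gaps: 31, 30, 31, 30, 31 days — not constant. Every event is on the 27th of the month.
Pattern: the 27th of each month.
Next: February 1998 → February 27, 1998.
March 1998: March 27, 1998.
April 1998: April 27, 1998.
Next: May 1998 → May 27, 1998.

May 27, 1998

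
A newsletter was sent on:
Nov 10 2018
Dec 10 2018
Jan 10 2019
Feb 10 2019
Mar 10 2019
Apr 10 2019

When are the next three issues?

Gaps: 30, 31, 31, 28, 31 days — not constant. Every event is on the 10th of the month.
Pattern: the 10th of each month.
May 2019: May 10 2019.
June 2019: Jun 10 2019.
July 2019: Jul 10 2019.

May 10 2019, Jun 10 2019, Jul 10 2019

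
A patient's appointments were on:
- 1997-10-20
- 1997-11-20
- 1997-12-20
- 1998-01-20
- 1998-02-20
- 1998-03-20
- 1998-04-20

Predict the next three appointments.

1998-05-20, 1998-06-20, 1998-07-20

The day-of-month is always 20 (31, 30, 31, 31, 28, 31 days between events).
So this recurs on the 20th of each month.
May 1998: 1998-05-20.
June 1998: 1998-06-20.
July 1998: 1998-07-20.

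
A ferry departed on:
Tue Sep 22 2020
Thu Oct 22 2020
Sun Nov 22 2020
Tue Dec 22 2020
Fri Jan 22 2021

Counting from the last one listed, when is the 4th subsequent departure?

Sat May 22 2021

The day-of-month is always 22 (30, 31, 30, 31 days between events).
So this recurs on the 22nd of each month.
February 2021: Mon Feb 22 2021.
March 2021: Mon Mar 22 2021.
Next: April 2021 → Thu Apr 22 2021.
Next: May 2021 → Sat May 22 2021.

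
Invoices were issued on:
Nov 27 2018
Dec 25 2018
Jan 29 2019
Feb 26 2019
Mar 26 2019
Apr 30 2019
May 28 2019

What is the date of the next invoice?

These are Tuesdays with 28, 35, 28, 28, 35, 28-day gaps.
Each is the final Tuesday of its month — Jan 29 2019 is past the 28th, so '4th Tuesday' doesn't fit.
Last Tuesday of June 2019: Jun 25 2019.

Jun 25 2019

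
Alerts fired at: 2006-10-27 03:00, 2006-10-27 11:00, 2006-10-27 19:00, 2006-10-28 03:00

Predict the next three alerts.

Gaps: 8, 8, 8 hours — each event is 8 hours after the previous one.
2006-10-28 03:00 + 8 h = 2006-10-28 11:00.
2006-10-28 11:00 + 8 h = 2006-10-28 19:00.
2006-10-28 19:00 + 8 h = 2006-10-29 03:00.

2006-10-28 11:00, 2006-10-28 19:00, 2006-10-29 03:00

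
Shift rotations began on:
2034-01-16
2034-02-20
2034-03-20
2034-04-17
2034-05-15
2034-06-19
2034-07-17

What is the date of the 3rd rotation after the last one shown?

2034-10-16

These are Mondays at 28- or 35-day spacing (35, 28, 28, 28, 35, 28).
The pattern: 3rd Monday of the month.
August 2034 — 3rd Monday is 2034-08-21.
September 2034 — 3rd Monday is 2034-09-18.
October 2034 — 3rd Monday is 2034-10-16.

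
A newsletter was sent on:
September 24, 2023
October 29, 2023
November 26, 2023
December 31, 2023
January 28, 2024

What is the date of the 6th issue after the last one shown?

All Sundays; the gaps (35, 28, 35, 28) vary with month length.
This is the last Sunday of each month.
February 2024 ends with Sunday February 25, 2024.
March 2024 ends with Sunday March 31, 2024.
April 2024 ends with Sunday April 28, 2024.
May 2024 ends with Sunday May 26, 2024.
Last Sunday of June 2024: June 30, 2024.
July 2024 ends with Sunday July 28, 2024.

July 28, 2024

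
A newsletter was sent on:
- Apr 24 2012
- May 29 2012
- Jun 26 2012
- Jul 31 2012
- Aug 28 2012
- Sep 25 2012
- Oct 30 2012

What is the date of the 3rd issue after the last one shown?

These are Tuesdays with 35, 28, 35, 28, 28, 35-day gaps.
Each is the final Tuesday of its month — May 29 2012 is past the 28th, so '4th Tuesday' doesn't fit.
Last Tuesday of November 2012: Nov 27 2012.
December 2012 ends with Tuesday Dec 25 2012.
Last Tuesday of January 2013: Jan 29 2013.

Jan 29 2013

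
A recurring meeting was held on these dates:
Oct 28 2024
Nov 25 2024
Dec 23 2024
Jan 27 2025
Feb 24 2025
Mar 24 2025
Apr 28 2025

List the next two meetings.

May 26 2025, Jun 23 2025

All dates are Mondays, 28, 28, 35, 28, 28, 35 days apart.
Specifically, the 4th Monday of each month.
4th Monday of May 2025: May 26 2025.
June 2025 — 4th Monday is Jun 23 2025.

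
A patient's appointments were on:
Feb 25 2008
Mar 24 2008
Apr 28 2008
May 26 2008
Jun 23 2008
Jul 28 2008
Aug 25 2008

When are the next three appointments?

Sep 22 2008, Oct 27 2008, Nov 24 2008

All dates are Mondays, 28, 35, 28, 28, 35, 28 days apart.
Specifically, the 4th Monday of each month.
4th Monday of September 2008: Sep 22 2008.
4th Monday of October 2008: Oct 27 2008.
4th Monday of November 2008: Nov 24 2008.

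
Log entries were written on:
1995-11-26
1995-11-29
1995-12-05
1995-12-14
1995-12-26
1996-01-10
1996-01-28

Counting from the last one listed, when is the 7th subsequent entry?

1996-08-25

The spacing grows by 3 each time: 3, 6, 9, 12, 15, 18 days.
Next gap: 21 days. 1996-01-28 + 21 days = 1996-02-18.
Next gap: 24 days. 1996-02-18 + 24 days = 1996-03-13.
Next gap: 27 days. 1996-03-13 + 27 days = 1996-04-09.
Next gap: 30 days. 1996-04-09 + 30 days = 1996-05-09.
Next gap: 33 days. 1996-05-09 + 33 days = 1996-06-11.
Next gap: 36 days. 1996-06-11 + 36 days = 1996-07-17.
Next gap: 39 days. 1996-07-17 + 39 days = 1996-08-25.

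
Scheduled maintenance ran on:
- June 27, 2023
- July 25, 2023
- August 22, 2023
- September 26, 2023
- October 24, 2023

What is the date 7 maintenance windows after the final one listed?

May 28, 2024

Gaps: 28, 28, 35, 28 days — a mix of 28 and 35. Every date is a Tuesday.
Each is the 4th Tuesday of its month.
4th Tuesday of November 2023: November 28, 2023.
4th Tuesday of December 2023: December 26, 2023.
4th Tuesday of January 2024: January 23, 2024.
4th Tuesday of February 2024: February 27, 2024.
4th Tuesday of March 2024: March 26, 2024.
April 2024 — 4th Tuesday is April 23, 2024.
4th Tuesday of May 2024: May 28, 2024.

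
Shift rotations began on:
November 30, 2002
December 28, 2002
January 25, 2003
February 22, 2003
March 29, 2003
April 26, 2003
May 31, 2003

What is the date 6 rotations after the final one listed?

November 29, 2003

These are Saturdays with 28, 28, 28, 35, 28, 35-day gaps.
Each is the final Saturday of its month — November 30, 2002 is past the 28th, so '4th Saturday' doesn't fit.
Last Saturday of June 2003: June 28, 2003.
Last Saturday of July 2003: July 26, 2003.
Last Saturday of August 2003: August 30, 2003.
Last Saturday of September 2003: September 27, 2003.
October 2003 ends with Saturday October 25, 2003.
November 2003 ends with Saturday November 29, 2003.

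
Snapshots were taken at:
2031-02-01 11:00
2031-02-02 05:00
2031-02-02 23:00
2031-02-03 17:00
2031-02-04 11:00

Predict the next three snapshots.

Spacing: 18, 18, 18, 18 h — constant 18 h.
2031-02-04 11:00 + 18 h = 2031-02-05 05:00.
2031-02-05 05:00 + 18 h = 2031-02-05 23:00.
2031-02-05 23:00 + 18 h = 2031-02-06 17:00.

2031-02-05 05:00, 2031-02-05 23:00, 2031-02-06 17:00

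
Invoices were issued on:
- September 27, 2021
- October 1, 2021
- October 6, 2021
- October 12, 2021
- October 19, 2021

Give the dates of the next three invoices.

October 27, 2021; November 5, 2021; November 15, 2021

The spacing grows by 1 each time: 4, 5, 6, 7 days.
Next gap: 8 days. October 19, 2021 + 8 days = October 27, 2021.
Next gap: 9 days. October 27, 2021 + 9 days = November 5, 2021.
Next gap: 10 days. November 5, 2021 + 10 days = November 15, 2021.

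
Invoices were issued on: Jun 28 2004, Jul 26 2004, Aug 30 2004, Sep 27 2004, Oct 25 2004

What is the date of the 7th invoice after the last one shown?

These are Mondays with 28, 35, 28, 28-day gaps.
Each is the final Monday of its month — Aug 30 2004 is past the 28th, so '4th Monday' doesn't fit.
Last Monday of November 2004: Nov 29 2004.
Last Monday of December 2004: Dec 27 2004.
Last Monday of January 2005: Jan 31 2005.
Last Monday of February 2005: Feb 28 2005.
Last Monday of March 2005: Mar 28 2005.
April 2005 ends with Monday Apr 25 2005.
May 2005 ends with Monday May 30 2005.

May 30 2005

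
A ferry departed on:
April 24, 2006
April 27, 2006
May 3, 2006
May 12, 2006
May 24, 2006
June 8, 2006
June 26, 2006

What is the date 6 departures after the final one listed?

Intervals are 3, 6, 9, 12, 15, 18 days — an arithmetic progression with common difference 3.
Next gap: 21 days. June 26, 2006 + 21 days = July 17, 2006.
Next gap: 24 days. July 17, 2006 + 24 days = August 10, 2006.
Next gap: 27 days. August 10, 2006 + 27 days = September 6, 2006.
Next gap: 30 days. September 6, 2006 + 30 days = October 6, 2006.
Next gap: 33 days. October 6, 2006 + 33 days = November 8, 2006.
Next gap: 36 days. November 8, 2006 + 36 days = December 14, 2006.

December 14, 2006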